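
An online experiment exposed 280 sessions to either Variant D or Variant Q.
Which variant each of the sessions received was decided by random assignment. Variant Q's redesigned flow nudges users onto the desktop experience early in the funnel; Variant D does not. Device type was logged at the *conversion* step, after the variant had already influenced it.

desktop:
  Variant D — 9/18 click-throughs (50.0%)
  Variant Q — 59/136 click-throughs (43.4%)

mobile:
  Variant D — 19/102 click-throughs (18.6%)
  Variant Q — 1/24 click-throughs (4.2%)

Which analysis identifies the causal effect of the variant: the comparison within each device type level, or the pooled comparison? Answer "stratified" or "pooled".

The distribution of device type is itself part of what the variant does — it is an intermediate outcome. Holding it fixed would remove that part of the effect; the total effect is the pooled difference.
Pooled: Variant D 23.3% vs Variant Q 37.5%; Variant Q is higher overall.

pooled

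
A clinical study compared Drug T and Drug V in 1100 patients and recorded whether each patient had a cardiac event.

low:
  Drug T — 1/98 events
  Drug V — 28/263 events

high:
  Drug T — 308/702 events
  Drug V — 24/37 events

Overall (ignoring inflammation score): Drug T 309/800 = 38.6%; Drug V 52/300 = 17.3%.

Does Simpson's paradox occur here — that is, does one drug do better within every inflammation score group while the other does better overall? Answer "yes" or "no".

Within each inflammation score level (low 1.0% vs 10.6%; high 43.9% vs 64.9%), Drug T has the lower rate every time. Pooled: 38.6% vs 17.3% — Drug V has the lower rate overall. The two comparisons disagree.

yes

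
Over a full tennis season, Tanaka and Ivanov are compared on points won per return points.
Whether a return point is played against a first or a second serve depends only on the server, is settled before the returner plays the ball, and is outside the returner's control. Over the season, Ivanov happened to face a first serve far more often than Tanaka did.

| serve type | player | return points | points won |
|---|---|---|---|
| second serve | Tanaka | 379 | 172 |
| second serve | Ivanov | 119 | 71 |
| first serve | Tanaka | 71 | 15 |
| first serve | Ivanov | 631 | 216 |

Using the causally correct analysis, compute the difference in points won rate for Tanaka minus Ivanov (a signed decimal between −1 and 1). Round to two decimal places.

-0.14

Since serve type is a pre-existing factor (not a product of the player) and it affects the outcome on its own, it is a confounder. The stratified rates, not the pooled rate, identify the causal effect.
Adjusting over the population distribution of serve type: 0.415·(0.454−0.597) + 0.585·(0.211−0.342) = -0.136.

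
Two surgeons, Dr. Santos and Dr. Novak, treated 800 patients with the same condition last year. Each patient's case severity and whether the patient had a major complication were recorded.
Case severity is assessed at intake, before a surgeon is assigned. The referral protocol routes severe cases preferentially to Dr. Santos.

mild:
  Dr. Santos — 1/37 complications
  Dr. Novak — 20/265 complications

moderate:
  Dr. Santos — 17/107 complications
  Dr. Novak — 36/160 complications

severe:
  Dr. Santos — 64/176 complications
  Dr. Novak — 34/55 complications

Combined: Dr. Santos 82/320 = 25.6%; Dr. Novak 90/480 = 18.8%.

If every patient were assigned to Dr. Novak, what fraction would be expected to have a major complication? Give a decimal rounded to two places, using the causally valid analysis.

Dr. Santos is lower inside every case severity stratum but Dr. Novak is lower in aggregate. Whether to stratify depends on how case severity relates to the surgeon.
Case severity satisfies the back-door criterion: it is not a descendant of the surgeon, and it blocks the spurious path from surgeon to outcome. Adjusting for it (i.e., using the within-case severity rates) gives the causal effect.
Standardising Dr. Novak to the population case severity mix: 0.378·20/265 + 0.334·36/160 + 0.289·34/55 = 0.282.

0.28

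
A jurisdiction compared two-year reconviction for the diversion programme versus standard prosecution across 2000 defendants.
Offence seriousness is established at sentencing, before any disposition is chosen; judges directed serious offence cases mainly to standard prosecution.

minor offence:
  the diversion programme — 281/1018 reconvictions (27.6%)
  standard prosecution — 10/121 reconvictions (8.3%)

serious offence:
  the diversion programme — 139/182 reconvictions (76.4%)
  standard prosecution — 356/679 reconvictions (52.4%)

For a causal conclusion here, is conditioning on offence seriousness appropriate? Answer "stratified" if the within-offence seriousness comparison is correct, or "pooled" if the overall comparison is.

stratified

Nothing the disposition does changes offence seriousness; the imbalance is an allocation artefact. With offence seriousness also predicting the outcome, the pooled figure is confounded, and the within-stratum comparison is the causal one.
Within each level — minor offence: 27.6% vs 8.3%; serious offence: 76.4% vs 52.4% — standard prosecution is lower every time.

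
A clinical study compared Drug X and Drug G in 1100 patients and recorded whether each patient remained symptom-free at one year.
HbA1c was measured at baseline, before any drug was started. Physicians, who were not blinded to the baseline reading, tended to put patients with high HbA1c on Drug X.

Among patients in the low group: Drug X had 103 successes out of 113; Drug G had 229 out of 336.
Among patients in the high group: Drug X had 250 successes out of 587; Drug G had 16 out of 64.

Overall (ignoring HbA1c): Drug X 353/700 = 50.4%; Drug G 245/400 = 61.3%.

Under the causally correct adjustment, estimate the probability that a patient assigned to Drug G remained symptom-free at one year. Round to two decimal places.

0.43

The HbA1c-specific comparison favours Drug X throughout, but the pooled figures favour Drug G. The question is whether to condition on HbA1c.
HbA1c differs across drugs for reasons unrelated to any effect of the drug itself, and it separately predicts the outcome — a classic confounder. We must compare within HbA1c levels.
Standardising Drug G to the population HbA1c mix: 0.408·229/336 + 0.592·16/64 = 0.426.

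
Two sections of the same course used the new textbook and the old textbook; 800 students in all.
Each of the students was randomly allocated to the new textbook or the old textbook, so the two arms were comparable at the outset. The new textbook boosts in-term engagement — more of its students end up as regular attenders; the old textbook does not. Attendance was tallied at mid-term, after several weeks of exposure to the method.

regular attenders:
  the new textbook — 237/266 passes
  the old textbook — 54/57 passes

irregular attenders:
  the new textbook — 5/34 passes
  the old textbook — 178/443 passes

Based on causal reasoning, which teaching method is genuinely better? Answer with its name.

the new textbook

Mid-term attendance is recorded after the teaching method and is itself shifted by it — it sits on the causal path from teaching method to outcome. Conditioning on a mediator would strip out part of the effect we want; the pooled comparison gives the total causal effect.
Pooled: the new textbook 80.7% vs the old textbook 46.4%; the new textbook is higher overall.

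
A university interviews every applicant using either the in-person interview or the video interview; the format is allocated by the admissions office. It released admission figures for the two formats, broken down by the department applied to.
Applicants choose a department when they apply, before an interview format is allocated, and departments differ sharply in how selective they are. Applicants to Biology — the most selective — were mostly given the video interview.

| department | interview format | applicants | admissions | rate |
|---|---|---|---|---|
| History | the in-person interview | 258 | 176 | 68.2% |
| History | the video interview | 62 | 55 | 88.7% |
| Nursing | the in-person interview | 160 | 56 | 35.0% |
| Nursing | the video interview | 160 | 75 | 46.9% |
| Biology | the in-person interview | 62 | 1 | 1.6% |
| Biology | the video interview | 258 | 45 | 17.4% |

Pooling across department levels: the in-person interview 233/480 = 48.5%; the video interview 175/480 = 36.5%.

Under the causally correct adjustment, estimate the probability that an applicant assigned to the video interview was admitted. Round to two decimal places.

0.51

Here department is a common cause — it drives both which interview format a case falls under and the outcome. The crude comparison mixes populations; the stratum-specific rates are the causally relevant ones.
Standardising the video interview to the population department mix: 0.333·55/62 + 0.333·75/160 + 0.333·45/258 = 0.510.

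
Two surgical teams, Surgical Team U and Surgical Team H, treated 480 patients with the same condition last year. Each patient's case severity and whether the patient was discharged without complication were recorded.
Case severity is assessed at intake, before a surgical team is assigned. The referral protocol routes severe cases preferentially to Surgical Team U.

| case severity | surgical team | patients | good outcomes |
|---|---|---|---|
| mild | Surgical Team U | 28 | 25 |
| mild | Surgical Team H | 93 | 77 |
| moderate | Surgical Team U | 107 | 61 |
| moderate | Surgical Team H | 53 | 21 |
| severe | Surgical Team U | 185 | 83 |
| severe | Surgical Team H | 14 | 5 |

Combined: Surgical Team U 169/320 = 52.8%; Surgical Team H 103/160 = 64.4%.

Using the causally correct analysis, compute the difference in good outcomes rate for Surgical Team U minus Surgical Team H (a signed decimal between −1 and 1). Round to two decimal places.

+0.11

Since case severity is a pre-existing factor (not a product of the surgical team) and it affects the outcome on its own, it is a confounder. The stratified rates, not the pooled rate, identify the causal effect.
Adjusting over the population distribution of case severity: 0.252·(0.893−0.828) + 0.333·(0.570−0.396) + 0.415·(0.449−0.357) = +0.112.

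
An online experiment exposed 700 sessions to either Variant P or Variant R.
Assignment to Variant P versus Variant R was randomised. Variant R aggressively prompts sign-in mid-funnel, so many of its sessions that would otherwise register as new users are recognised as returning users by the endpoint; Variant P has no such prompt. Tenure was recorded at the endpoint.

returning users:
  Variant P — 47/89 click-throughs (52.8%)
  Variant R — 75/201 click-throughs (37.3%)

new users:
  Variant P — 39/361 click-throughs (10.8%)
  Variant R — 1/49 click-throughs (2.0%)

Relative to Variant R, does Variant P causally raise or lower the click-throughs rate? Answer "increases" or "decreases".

decreases

The stratified and pooled comparisons disagree (Variant P wins within each user tenure; Variant R wins overall), so the answer turns on the causal role of user tenure.
Because the variant influences user tenure, user tenure is a post-treatment mediator, not a confounder. Stratifying on it would bias the estimate; the causal effect is the crude pooled difference.
Pooled: Variant P 19.1% vs Variant R 30.4%; Variant R is higher overall.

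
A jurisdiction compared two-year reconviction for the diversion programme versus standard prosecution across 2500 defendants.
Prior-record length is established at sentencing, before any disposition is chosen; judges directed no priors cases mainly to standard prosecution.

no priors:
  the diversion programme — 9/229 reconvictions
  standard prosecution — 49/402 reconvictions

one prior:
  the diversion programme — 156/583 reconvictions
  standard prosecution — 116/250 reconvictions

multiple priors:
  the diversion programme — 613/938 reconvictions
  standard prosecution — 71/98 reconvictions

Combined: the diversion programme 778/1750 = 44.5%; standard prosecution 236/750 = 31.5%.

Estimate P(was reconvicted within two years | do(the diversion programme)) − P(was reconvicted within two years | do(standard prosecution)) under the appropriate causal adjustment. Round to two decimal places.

-0.12

Here prior-record length is a common cause — it drives both which disposition a case falls under and the outcome. The crude comparison mixes populations; the stratum-specific rates are the causally relevant ones.
Adjusting over the population distribution of prior-record length: 0.252·(0.039−0.122) + 0.333·(0.268−0.464) + 0.414·(0.654−0.724) = -0.116.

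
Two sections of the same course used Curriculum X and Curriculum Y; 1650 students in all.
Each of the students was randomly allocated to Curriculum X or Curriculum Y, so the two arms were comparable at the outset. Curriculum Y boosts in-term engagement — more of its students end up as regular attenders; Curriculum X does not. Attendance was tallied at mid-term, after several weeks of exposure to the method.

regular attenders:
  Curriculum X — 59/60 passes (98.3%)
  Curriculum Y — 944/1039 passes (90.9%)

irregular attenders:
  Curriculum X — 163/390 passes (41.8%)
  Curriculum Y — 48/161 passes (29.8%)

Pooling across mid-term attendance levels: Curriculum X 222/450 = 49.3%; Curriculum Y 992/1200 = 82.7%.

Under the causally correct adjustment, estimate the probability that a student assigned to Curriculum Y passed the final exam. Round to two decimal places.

The stratified and pooled comparisons disagree (Curriculum X wins within each mid-term attendance; Curriculum Y wins overall), so the answer turns on the causal role of mid-term attendance.
Because the teaching method influences mid-term attendance, mid-term attendance is a post-treatment mediator, not a confounder. Stratifying on it would bias the estimate; the causal effect is the crude pooled difference.
So P(outcome | do(Curriculum Y)) is just the pooled rate for Curriculum Y: 992/1200 = 0.827.

0.83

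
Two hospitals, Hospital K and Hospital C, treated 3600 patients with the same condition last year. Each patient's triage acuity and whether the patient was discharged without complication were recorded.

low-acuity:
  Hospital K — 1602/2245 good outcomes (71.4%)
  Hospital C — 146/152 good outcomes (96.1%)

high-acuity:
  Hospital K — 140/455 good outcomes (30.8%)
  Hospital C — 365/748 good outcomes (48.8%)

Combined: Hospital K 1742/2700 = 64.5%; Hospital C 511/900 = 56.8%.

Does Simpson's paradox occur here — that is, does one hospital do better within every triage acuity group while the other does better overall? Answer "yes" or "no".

yes

Within each triage acuity level (low-acuity 71.4% vs 96.1%; high-acuity 30.8% vs 48.8%), Hospital C has the higher rate every time. Pooled: 64.5% vs 56.8% — Hospital K has the higher rate overall. The two comparisons disagree.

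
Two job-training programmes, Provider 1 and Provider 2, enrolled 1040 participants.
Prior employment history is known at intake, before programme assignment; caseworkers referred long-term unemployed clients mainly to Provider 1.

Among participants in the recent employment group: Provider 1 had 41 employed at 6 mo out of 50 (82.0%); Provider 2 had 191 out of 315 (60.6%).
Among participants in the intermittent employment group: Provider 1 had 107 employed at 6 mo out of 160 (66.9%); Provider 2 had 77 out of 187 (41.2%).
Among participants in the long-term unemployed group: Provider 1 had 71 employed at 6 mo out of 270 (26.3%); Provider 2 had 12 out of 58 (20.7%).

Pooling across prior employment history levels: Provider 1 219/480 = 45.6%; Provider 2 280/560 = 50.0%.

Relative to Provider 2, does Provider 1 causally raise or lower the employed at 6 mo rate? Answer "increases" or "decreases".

increases

The prior employment history-specific comparison favours Provider 1 throughout, but the pooled figures favour Provider 2. The question is whether to condition on prior employment history.
The imbalance in prior employment history arose from how participants were allocated, not from anything the programme did; and prior employment history independently affects the outcome. The pooled gap is confounded — condition on prior employment history.
Within each level — recent employment: 82.0% vs 60.6%; intermittent employment: 66.9% vs 41.2%; long-term unemployed: 26.3% vs 20.7% — Provider 1 is higher every time.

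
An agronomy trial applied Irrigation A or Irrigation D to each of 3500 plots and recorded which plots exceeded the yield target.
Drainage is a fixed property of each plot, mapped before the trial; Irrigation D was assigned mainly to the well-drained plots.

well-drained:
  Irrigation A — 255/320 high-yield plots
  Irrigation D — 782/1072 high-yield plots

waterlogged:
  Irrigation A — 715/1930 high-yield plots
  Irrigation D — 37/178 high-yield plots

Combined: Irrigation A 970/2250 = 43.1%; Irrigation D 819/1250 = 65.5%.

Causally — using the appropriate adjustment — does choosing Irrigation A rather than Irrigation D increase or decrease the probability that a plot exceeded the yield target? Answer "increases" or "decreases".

increases

Field drainage is set before the irrigation has any effect — it is not caused by the irrigation — and it independently drives the outcome. That makes it a confounder, so the causal comparison is within field drainage levels.
Within each level — well-drained: 79.7% vs 72.9%; waterlogged: 37.0% vs 20.8% — Irrigation A is higher every time.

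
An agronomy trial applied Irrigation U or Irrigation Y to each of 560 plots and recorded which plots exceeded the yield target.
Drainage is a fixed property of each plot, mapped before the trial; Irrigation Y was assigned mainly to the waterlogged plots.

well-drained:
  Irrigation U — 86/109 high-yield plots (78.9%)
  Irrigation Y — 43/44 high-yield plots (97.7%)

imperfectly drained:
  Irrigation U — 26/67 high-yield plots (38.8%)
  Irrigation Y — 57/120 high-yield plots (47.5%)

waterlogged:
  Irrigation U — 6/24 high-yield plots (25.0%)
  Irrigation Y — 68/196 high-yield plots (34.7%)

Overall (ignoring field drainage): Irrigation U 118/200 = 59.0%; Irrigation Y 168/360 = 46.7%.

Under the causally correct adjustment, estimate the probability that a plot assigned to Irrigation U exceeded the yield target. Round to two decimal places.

0.44

Nothing the irrigation does changes field drainage; the imbalance is an allocation artefact. With field drainage also predicting the outcome, the pooled figure is confounded, and the within-stratum comparison is the causal one.
Standardising Irrigation U to the population field drainage mix: 0.273·86/109 + 0.334·26/67 + 0.393·6/24 = 0.443.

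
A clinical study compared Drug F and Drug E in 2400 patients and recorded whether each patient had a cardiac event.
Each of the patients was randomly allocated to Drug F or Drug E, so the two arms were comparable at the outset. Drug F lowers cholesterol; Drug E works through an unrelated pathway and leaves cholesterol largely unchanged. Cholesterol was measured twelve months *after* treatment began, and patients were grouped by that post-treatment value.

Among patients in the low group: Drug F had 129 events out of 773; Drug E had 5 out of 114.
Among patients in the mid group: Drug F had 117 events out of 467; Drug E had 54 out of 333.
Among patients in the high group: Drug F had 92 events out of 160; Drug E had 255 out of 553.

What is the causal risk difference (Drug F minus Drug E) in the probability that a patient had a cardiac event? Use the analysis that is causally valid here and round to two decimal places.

Drug E is lower inside every cholesterol stratum but Drug F is lower in aggregate. Whether to stratify depends on how cholesterol relates to the drug.
Cholesterol is recorded after the drug and is itself shifted by it — it sits on the causal path from drug to outcome. Conditioning on a mediator would strip out part of the effect we want; the pooled comparison gives the total causal effect.
The causal difference is the pooled difference: 0.241 − 0.314 = -0.073.

-0.07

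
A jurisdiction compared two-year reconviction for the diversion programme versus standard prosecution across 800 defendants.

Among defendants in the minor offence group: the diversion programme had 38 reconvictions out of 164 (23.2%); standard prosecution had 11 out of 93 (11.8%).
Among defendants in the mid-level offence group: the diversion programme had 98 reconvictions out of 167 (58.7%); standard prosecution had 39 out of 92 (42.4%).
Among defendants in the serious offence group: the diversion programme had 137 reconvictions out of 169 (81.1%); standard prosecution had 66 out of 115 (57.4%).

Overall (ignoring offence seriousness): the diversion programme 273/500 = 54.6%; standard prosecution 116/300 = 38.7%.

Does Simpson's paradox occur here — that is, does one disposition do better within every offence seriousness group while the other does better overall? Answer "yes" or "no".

Within each offence seriousness level (minor offence 23.2% vs 11.8%; mid-level offence 58.7% vs 42.4%; serious offence 81.1% vs 57.4%), standard prosecution has the lower rate every time. Pooled: 54.6% vs 38.7% — standard prosecution has the lower rate overall. They agree.

no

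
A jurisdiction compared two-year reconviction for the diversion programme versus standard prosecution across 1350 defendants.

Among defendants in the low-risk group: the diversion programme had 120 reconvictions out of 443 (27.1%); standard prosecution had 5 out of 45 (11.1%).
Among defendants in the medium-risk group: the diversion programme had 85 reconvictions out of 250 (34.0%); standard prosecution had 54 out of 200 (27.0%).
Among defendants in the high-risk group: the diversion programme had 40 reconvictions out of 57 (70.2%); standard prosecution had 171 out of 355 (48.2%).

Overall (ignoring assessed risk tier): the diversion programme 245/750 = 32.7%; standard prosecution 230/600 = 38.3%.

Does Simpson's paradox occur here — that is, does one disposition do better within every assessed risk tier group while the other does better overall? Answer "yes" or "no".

yes

Within each assessed risk tier level (low-risk 27.1% vs 11.1%; medium-risk 34.0% vs 27.0%; high-risk 70.2% vs 48.2%), standard prosecution has the lower rate every time. Pooled: 32.7% vs 38.3% — the diversion programme has the lower rate overall. The two comparisons disagree.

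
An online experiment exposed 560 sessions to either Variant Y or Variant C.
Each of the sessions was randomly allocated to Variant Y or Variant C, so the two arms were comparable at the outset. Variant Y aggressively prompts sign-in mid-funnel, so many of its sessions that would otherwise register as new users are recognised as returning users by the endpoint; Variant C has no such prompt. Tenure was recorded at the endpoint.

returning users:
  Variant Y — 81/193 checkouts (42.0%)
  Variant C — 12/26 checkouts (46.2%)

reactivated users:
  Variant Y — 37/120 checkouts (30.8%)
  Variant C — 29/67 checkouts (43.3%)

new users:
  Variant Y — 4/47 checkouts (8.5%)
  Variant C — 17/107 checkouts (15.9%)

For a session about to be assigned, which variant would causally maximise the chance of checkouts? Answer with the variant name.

Variant Y

Because the variant influences user tenure, user tenure is a post-treatment mediator, not a confounder. Stratifying on it would bias the estimate; the causal effect is the crude pooled difference.
Pooled: Variant Y 33.9% vs Variant C 29.0%; Variant Y is higher overall.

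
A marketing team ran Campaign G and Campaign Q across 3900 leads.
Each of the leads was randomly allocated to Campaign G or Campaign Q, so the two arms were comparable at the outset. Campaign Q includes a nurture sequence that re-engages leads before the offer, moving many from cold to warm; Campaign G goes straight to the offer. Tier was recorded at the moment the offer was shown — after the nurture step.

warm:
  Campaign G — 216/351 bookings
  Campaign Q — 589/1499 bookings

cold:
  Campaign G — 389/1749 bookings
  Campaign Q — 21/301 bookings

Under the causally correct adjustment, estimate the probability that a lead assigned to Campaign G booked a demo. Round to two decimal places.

The stratified and pooled comparisons disagree (Campaign G wins within each engagement tier; Campaign Q wins overall), so the answer turns on the causal role of engagement tier.
Engagement tier here is a post-treatment variable shaped by the campaign; conditioning on it would introduce bias rather than remove it. The overall comparison is the causal one.
So P(outcome | do(Campaign G)) is just the pooled rate for Campaign G: 605/2100 = 0.288.

0.29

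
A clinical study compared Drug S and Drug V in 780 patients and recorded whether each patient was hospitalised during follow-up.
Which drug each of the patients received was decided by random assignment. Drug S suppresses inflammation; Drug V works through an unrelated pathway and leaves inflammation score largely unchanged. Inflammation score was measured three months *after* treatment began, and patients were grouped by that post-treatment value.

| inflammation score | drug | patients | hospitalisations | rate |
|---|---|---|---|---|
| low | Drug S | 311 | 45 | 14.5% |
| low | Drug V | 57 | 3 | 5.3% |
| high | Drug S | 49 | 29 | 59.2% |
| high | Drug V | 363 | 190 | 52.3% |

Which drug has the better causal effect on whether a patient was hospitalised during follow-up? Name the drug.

Drug V is lower inside every inflammation score stratum but Drug S is lower in aggregate. Whether to stratify depends on how inflammation score relates to the drug.
The distribution of inflammation score is itself part of what the drug does — it is an intermediate outcome. Holding it fixed would remove that part of the effect; the total effect is the pooled difference.
Pooled: Drug S 20.6% vs Drug V 46.0%; Drug S is lower overall.

Drug S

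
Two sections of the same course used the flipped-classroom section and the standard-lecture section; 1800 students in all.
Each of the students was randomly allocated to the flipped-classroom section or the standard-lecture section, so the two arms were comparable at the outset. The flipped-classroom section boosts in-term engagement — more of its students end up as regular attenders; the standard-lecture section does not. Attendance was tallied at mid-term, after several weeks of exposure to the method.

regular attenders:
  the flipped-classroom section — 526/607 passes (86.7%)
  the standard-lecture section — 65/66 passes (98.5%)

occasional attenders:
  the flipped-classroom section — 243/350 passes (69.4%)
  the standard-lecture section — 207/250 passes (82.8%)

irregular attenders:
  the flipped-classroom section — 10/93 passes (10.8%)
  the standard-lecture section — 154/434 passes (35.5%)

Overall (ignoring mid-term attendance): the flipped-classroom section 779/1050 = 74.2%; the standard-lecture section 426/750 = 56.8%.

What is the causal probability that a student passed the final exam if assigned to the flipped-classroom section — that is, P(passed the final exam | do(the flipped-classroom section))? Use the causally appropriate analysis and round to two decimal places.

0.74

Stratifying would compare teaching methods among students the teaching methods themselves sorted into mid-term attendance groups — a form of selection on an intermediate. The unconditioned pooled rates give the total causal effect.
So P(outcome | do(the flipped-classroom section)) is just the pooled rate for the flipped-classroom section: 779/1050 = 0.742.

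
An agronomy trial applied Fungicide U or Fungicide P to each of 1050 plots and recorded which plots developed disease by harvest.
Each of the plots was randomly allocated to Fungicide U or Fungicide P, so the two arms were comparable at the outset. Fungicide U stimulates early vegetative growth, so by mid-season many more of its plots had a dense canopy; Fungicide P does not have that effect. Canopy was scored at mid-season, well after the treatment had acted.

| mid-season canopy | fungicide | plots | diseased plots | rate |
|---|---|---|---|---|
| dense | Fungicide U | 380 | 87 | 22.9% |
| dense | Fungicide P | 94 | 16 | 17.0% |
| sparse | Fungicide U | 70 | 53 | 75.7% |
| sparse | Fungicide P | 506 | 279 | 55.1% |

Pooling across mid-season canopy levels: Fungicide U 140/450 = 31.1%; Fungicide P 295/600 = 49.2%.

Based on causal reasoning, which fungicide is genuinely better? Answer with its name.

Fungicide P is lower inside every mid-season canopy stratum but Fungicide U is lower in aggregate. Whether to stratify depends on how mid-season canopy relates to the fungicide.
Mid-season canopy is downstream of the fungicide. One should not condition on a consequence of treatment, so the overall rates are the right comparison.
Pooled: Fungicide U 31.1% vs Fungicide P 49.2%; Fungicide U is lower overall.

Fungicide U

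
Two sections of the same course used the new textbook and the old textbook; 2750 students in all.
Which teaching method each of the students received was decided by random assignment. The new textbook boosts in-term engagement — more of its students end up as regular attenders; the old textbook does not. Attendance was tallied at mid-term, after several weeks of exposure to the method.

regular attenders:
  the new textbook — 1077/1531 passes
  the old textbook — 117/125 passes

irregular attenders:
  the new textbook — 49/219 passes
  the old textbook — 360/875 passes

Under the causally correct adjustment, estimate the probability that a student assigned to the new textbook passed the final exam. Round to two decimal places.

Mid-term attendance here is a post-treatment variable shaped by the teaching method; conditioning on it would introduce bias rather than remove it. The overall comparison is the causal one.
So P(outcome | do(the new textbook)) is just the pooled rate for the new textbook: 1126/1750 = 0.643.

0.64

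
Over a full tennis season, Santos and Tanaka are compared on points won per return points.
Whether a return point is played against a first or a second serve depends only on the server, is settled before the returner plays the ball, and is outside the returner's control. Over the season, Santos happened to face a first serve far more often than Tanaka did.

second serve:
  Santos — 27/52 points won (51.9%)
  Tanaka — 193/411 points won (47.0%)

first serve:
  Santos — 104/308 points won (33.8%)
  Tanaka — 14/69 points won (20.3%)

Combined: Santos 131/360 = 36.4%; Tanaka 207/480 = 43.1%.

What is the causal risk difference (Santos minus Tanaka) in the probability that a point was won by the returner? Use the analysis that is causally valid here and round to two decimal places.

+0.09

Nothing the player does changes serve type; the imbalance is an allocation artefact. With serve type also predicting the outcome, the pooled figure is confounded, and the within-stratum comparison is the causal one.
Adjusting over the population distribution of serve type: 0.551·(0.519−0.470) + 0.449·(0.338−0.203) = +0.088.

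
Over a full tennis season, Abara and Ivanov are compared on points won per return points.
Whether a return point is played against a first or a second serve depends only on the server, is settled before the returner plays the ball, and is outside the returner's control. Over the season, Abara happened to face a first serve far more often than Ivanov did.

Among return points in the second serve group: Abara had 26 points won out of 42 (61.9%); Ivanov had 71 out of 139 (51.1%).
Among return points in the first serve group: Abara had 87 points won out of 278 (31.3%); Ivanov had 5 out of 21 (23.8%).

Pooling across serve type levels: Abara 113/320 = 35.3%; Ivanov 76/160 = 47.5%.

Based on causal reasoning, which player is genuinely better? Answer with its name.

The imbalance in serve type arose from how return points were allocated, not from anything the player did; and serve type independently affects the outcome. The pooled gap is confounded — condition on serve type.
Within each level — second serve: 61.9% vs 51.1%; first serve: 31.3% vs 23.8% — Abara is higher every time.

Abara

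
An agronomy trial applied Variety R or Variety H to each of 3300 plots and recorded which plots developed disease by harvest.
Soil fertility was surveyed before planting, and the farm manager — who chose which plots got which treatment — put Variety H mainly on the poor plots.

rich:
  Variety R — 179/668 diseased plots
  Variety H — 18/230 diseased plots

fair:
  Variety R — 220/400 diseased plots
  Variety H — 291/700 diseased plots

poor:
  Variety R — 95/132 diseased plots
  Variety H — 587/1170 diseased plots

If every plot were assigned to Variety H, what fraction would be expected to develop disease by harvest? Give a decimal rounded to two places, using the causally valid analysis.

0.36

Variety H is lower inside every soil fertility stratum but Variety R is lower in aggregate. Whether to stratify depends on how soil fertility relates to the variety.
The imbalance in soil fertility arose from how plots were allocated, not from anything the variety did; and soil fertility independently affects the outcome. The pooled gap is confounded — condition on soil fertility.
Standardising Variety H to the population soil fertility mix: 0.272·18/230 + 0.333·291/700 + 0.395·587/1170 = 0.358.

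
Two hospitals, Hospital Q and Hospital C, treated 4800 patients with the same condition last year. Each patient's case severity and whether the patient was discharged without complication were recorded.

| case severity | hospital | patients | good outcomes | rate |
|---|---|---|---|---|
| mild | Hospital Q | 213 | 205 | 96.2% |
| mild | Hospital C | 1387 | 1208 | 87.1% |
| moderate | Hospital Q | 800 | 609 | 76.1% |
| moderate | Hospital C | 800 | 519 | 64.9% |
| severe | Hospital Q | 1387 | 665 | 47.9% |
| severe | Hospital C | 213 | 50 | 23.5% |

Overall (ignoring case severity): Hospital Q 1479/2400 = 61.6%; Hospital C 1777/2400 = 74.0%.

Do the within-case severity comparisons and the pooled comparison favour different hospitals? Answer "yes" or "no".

Within each case severity level (mild 96.2% vs 87.1%; moderate 76.1% vs 64.9%; severe 47.9% vs 23.5%), Hospital Q has the higher rate every time. Pooled: 61.6% vs 74.0% — Hospital C has the higher rate overall. The two comparisons disagree.

yes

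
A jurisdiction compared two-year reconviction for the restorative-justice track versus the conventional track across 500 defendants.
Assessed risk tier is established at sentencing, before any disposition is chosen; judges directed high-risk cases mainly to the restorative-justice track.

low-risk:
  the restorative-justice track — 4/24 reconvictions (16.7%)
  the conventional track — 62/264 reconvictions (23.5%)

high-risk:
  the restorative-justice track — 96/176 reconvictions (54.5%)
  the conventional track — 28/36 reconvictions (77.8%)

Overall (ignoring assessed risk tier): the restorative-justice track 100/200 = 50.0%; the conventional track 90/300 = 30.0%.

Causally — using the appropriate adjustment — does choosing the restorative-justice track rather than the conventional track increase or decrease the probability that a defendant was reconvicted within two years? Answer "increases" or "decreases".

The imbalance in assessed risk tier arose from how defendants were allocated, not from anything the disposition did; and assessed risk tier independently affects the outcome. The pooled gap is confounded — condition on assessed risk tier.
Within each level — low-risk: 16.7% vs 23.5%; high-risk: 54.5% vs 77.8% — the restorative-justice track is lower every time.

decreases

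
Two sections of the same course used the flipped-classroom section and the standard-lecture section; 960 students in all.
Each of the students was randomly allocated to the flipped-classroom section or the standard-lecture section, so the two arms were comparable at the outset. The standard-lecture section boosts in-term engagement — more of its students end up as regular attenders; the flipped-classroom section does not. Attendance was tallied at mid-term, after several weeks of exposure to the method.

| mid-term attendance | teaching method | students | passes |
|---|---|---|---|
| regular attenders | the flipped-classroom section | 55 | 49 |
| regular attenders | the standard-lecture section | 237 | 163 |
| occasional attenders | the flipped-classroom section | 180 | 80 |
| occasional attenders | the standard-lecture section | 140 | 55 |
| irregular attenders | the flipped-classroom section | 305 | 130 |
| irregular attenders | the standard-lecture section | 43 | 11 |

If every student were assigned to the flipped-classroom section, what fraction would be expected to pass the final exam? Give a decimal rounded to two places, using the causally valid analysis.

0.48

the flipped-classroom section is higher inside every mid-term attendance stratum but the standard-lecture section is higher in aggregate. Whether to stratify depends on how mid-term attendance relates to the teaching method.
Stratifying would compare teaching methods among students the teaching methods themselves sorted into mid-term attendance groups — a form of selection on an intermediate. The unconditioned pooled rates give the total causal effect.
So P(outcome | do(the flipped-classroom section)) is just the pooled rate for the flipped-classroom section: 259/540 = 0.480.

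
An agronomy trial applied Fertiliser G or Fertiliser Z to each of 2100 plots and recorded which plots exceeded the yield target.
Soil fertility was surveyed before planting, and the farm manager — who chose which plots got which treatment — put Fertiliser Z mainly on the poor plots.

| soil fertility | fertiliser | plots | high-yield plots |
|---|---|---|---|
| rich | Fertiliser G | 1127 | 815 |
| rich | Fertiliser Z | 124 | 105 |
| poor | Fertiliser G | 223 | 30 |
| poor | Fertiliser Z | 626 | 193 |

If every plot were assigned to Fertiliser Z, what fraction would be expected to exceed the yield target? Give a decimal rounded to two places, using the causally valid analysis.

Within every soil fertility level Fertiliser Z has the higher rate, yet pooled Fertiliser G does — Simpson's reversal.
Soil fertility is set before the fertiliser has any effect — it is not caused by the fertiliser — and it independently drives the outcome. That makes it a confounder, so the causal comparison is within soil fertility levels.
Standardising Fertiliser Z to the population soil fertility mix: 0.596·105/124 + 0.404·193/626 = 0.629.

0.63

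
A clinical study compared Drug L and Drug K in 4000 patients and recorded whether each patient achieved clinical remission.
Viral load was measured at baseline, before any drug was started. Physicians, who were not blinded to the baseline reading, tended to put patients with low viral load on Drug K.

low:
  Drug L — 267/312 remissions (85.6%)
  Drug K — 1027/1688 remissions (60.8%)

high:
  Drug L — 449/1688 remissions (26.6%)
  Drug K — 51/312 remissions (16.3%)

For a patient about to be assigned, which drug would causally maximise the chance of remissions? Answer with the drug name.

Drug L

Here viral load is a common cause — it drives both which drug a case falls under and the outcome. The crude comparison mixes populations; the stratum-specific rates are the causally relevant ones.
Within each level — low: 85.6% vs 60.8%; high: 26.6% vs 16.3% — Drug L is higher every time.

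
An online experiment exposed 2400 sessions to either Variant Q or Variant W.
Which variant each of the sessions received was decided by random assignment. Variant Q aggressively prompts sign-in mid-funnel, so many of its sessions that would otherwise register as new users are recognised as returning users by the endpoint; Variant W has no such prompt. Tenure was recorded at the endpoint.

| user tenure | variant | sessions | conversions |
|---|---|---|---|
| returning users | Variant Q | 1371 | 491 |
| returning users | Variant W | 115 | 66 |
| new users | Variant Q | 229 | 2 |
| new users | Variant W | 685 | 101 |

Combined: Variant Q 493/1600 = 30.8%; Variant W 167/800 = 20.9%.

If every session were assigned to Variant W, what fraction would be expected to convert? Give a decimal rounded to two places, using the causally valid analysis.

The stratified and pooled comparisons disagree (Variant W wins within each user tenure; Variant Q wins overall), so the answer turns on the causal role of user tenure.
Because the variant influences user tenure, user tenure is a post-treatment mediator, not a confounder. Stratifying on it would bias the estimate; the causal effect is the crude pooled difference.
So P(outcome | do(Variant W)) is just the pooled rate for Variant W: 167/800 = 0.209.

0.21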